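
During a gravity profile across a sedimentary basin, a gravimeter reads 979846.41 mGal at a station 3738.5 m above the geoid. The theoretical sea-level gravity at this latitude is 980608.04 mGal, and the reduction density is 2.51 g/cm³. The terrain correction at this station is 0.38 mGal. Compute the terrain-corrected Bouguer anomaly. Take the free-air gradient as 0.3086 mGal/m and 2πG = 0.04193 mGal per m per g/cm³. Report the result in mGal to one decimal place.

Free-air correction = 0.3086 × 3738.5 = 1153.70 mGal
Free-air anomaly = 979846.41 − 980608.04 + (1153.70) = 392.07 mGal
Bouguer slab correction = 0.04193 × 2.51 × 3738.5 = 393.46 mGal
Simple Bouguer anomaly = 392.07 − (393.46) = -1.39 mGal
Complete Bouguer anomaly = -1.39 + 0.38 = -1.01 mGal

-1.0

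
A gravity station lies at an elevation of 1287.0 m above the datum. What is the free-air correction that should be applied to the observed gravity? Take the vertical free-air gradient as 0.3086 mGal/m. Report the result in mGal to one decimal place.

Free-air correction = 0.3086 × 1287.0 = 397.2 mGal

397.2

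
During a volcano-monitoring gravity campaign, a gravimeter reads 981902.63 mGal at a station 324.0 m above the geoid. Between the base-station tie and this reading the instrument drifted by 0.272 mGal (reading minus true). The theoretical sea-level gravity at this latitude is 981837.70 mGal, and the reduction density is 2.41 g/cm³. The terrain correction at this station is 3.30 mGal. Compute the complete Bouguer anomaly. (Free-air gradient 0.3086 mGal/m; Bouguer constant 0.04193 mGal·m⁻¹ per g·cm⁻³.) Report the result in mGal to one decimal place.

Drift-corrected reading = 981902.63 − (0.272) = 981902.358 mGal
Free-air correction = 0.3086 × 324.0 = 99.99 mGal
Free-air anomaly = 981902.358 − 981837.70 + (99.99) = 164.648 mGal
Bouguer slab correction = 0.04193 × 2.41 × 324.0 = 32.74 mGal
Simple Bouguer anomaly = 164.648 − (32.74) = 131.908 mGal
Complete Bouguer anomaly = 131.908 + 3.30 = 135.208 mGal

135.2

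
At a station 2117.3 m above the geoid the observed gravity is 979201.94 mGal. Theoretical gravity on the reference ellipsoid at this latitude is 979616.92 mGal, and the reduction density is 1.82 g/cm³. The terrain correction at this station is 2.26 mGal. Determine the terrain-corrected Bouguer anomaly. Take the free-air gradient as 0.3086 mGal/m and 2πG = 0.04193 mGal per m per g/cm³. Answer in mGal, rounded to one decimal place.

79.1

Free-air correction = 0.3086 × 2117.3 = 653.40 mGal
Free-air anomaly = 979201.94 − 979616.92 + (653.40) = 238.42 mGal
Bouguer slab correction = 0.04193 × 1.82 × 2117.3 = 161.58 mGal
Simple Bouguer anomaly = 238.42 − (161.58) = 76.84 mGal
Complete Bouguer anomaly = 76.84 + 2.26 = 79.10 mGal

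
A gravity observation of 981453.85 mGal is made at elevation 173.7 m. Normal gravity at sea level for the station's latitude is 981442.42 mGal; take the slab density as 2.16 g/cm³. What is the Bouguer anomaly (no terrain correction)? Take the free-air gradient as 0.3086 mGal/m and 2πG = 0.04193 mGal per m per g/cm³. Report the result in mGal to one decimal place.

49.3

Free-air correction = 0.3086 × 173.7 = 53.60 mGal
Free-air anomaly = 981453.85 − 981442.42 + (53.60) = 65.03 mGal
Bouguer slab correction = 0.04193 × 2.16 × 173.7 = 15.73 mGal
Simple Bouguer anomaly = 65.03 − (15.73) = 49.30 mGal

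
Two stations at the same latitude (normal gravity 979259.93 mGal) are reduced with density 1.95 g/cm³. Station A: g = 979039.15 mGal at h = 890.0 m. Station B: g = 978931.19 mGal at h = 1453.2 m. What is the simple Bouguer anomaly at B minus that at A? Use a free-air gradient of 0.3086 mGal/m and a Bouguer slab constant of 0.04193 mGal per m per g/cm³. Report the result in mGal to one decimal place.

Δg_SB(A) = 979039.15 − 979259.93 + 0.3086×890.0 − 0.04193×1.95×890.0 = -18.90 mGal
Δg_SB(B) = 978931.19 − 979259.93 + 0.3086×1453.2 − 0.04193×1.95×1453.2 = 0.90 mGal
Difference = 0.90 − (-18.90) = 19.80 mGal

19.8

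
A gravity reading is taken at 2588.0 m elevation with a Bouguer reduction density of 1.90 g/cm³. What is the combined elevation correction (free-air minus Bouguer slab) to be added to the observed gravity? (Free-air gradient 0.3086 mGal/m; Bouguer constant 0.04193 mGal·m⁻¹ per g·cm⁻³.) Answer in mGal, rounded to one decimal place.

Combined gradient = 0.3086 − 0.04193 × 1.90 = 0.2289330 mGal/m
Combined elevation correction = 0.2289330 × 2588.0 = 592.5 mGal

592.5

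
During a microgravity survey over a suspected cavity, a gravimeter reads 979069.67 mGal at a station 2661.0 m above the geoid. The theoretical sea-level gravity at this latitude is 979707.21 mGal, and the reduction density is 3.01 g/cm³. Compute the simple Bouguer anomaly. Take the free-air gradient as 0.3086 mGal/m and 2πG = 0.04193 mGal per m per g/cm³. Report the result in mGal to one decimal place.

Free-air correction = 0.3086 × 2661.0 = 821.18 mGal
Free-air anomaly = 979069.67 − 979707.21 + (821.18) = 183.64 mGal
Bouguer slab correction = 0.04193 × 3.01 × 2661.0 = 335.84 mGal
Simple Bouguer anomaly = 183.64 − (335.84) = -152.20 mGal

-152.2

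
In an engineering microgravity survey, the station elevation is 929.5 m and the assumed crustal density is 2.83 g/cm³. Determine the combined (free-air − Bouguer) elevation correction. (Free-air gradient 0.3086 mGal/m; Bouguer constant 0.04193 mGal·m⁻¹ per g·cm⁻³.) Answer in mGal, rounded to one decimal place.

176.5

Combined gradient = 0.3086 − 0.04193 × 2.83 = 0.1899381 mGal/m
Combined elevation correction = 0.1899381 × 929.5 = 176.5 mGal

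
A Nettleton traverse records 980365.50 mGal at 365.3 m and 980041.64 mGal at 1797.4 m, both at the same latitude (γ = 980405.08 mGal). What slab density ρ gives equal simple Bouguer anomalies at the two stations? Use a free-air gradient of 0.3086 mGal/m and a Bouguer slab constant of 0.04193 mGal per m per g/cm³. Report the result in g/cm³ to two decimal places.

Δg_obs = 980041.64 − 980365.50 = -323.86 mGal over Δh = 1797.4 − 365.3 = 1432.1 m
Equal Bouguer anomalies ⇒ Δg_obs + (0.3086 − 0.04193ρ)·Δh = 0
0.3086 − 0.04193ρ = −Δg_obs/Δh = 0.22614
ρ = (0.3086 − 0.22614) / 0.04193 = 1.97 g/cm³

1.97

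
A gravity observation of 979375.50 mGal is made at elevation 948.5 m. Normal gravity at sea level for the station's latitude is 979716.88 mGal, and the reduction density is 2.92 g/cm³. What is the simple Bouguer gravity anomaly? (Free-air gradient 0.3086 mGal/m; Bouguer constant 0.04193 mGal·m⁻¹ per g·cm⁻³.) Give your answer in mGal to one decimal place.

-164.8

Free-air correction = 0.3086 × 948.5 = 292.71 mGal
Free-air anomaly = 979375.50 − 979716.88 + (292.71) = -48.67 mGal
Bouguer slab correction = 0.04193 × 2.92 × 948.5 = 116.13 mGal
Simple Bouguer anomaly = -48.67 − (116.13) = -164.80 mGal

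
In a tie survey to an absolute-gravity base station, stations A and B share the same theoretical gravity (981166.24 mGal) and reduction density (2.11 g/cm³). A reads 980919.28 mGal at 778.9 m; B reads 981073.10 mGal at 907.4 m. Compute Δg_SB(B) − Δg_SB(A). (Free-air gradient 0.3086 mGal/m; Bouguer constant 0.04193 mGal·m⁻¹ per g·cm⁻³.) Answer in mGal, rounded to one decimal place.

182.1

Δg_SB(A) = 980919.28 − 981166.24 + 0.3086×778.9 − 0.04193×2.11×778.9 = -75.50 mGal
Δg_SB(B) = 981073.10 − 981166.24 + 0.3086×907.4 − 0.04193×2.11×907.4 = 106.60 mGal
Difference = 106.60 − (-75.50) = 182.10 mGal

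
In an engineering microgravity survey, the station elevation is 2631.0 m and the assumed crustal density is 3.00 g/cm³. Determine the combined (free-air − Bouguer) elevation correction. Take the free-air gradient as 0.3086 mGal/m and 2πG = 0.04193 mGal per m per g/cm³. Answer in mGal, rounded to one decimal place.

481.0

Combined gradient = 0.3086 − 0.04193 × 3.00 = 0.1828100 mGal/m
Combined elevation correction = 0.1828100 × 2631.0 = 481.0 mGal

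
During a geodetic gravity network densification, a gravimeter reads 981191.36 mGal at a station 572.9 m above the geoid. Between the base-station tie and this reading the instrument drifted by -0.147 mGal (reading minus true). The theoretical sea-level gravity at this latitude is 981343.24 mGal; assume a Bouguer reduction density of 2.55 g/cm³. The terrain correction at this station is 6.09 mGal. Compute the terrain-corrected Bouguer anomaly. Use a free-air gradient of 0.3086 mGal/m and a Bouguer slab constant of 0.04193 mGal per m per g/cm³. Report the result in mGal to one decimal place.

Drift-corrected reading = 981191.36 − (-0.147) = 981191.507 mGal
Free-air correction = 0.3086 × 572.9 = 176.80 mGal
Free-air anomaly = 981191.507 − 981343.24 + (176.80) = 25.067 mGal
Bouguer slab correction = 0.04193 × 2.55 × 572.9 = 61.26 mGal
Simple Bouguer anomaly = 25.067 − (61.26) = -36.193 mGal
Complete Bouguer anomaly = -36.193 + 6.09 = -30.103 mGal

-30.1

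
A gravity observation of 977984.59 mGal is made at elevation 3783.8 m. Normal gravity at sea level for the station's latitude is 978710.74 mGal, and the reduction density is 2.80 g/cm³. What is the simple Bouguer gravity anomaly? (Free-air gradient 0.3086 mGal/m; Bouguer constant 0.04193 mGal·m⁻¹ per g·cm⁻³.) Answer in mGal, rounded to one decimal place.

-2.7

Free-air correction = 0.3086 × 3783.8 = 1167.68 mGal
Free-air anomaly = 977984.59 − 978710.74 + (1167.68) = 441.53 mGal
Bouguer slab correction = 0.04193 × 2.80 × 3783.8 = 444.23 mGal
Simple Bouguer anomaly = 441.53 − (444.23) = -2.70 mGal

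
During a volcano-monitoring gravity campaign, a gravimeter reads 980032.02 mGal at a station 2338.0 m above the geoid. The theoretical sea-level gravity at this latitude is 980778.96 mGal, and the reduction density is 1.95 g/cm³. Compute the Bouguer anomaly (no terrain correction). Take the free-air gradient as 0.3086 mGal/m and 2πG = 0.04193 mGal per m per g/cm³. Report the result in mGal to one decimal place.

-216.6

Free-air correction = 0.3086 × 2338.0 = 721.51 mGal
Free-air anomaly = 980032.02 − 980778.96 + (721.51) = -25.43 mGal
Bouguer slab correction = 0.04193 × 1.95 × 2338.0 = 191.16 mGal
Simple Bouguer anomaly = -25.43 − (191.16) = -216.59 mGal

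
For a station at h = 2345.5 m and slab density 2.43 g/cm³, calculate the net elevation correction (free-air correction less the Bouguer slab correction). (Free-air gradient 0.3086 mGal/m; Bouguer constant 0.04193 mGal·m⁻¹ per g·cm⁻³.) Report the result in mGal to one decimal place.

Combined gradient = 0.3086 − 0.04193 × 2.43 = 0.2067101 mGal/m
Combined elevation correction = 0.2067101 × 2345.5 = 484.8 mGal

484.8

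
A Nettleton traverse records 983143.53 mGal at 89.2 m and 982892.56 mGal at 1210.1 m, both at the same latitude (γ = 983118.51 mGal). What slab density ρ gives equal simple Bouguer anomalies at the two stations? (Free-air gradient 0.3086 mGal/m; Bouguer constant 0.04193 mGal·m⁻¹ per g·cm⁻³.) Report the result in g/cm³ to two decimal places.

2.02

Δg_obs = 982892.56 − 983143.53 = -250.97 mGal over Δh = 1210.1 − 89.2 = 1120.9 m
Equal Bouguer anomalies ⇒ Δg_obs + (0.3086 − 0.04193ρ)·Δh = 0
0.3086 − 0.04193ρ = −Δg_obs/Δh = 0.22390
ρ = (0.3086 − 0.22390) / 0.04193 = 2.02 g/cm³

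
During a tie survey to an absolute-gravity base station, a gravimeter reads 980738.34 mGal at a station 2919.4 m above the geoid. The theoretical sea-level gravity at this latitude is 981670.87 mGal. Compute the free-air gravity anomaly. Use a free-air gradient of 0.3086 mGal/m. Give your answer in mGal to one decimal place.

-31.6

Free-air correction = 0.3086 × 2919.4 = 900.93 mGal
Free-air anomaly = 980738.34 − 981670.87 + (900.93) = -31.60 mGal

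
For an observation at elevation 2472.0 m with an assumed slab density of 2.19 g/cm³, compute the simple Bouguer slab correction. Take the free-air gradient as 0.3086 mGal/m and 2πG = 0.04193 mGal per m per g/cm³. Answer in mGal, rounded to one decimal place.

Bouguer slab correction = 0.04193 × 2.19 × 2472.0 = 227.0 mGal

227.0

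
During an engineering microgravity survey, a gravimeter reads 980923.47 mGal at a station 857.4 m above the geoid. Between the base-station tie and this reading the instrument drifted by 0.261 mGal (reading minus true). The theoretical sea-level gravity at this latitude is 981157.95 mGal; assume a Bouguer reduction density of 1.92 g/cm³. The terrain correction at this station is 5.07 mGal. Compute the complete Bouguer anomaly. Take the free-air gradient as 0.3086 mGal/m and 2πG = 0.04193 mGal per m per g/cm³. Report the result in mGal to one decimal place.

Drift-corrected reading = 980923.47 − (0.261) = 980923.209 mGal
Free-air correction = 0.3086 × 857.4 = 264.59 mGal
Free-air anomaly = 980923.209 − 981157.95 + (264.59) = 29.849 mGal
Bouguer slab correction = 0.04193 × 1.92 × 857.4 = 69.03 mGal
Simple Bouguer anomaly = 29.849 − (69.03) = -39.181 mGal
Complete Bouguer anomaly = -39.181 + 5.07 = -34.111 mGal

-34.1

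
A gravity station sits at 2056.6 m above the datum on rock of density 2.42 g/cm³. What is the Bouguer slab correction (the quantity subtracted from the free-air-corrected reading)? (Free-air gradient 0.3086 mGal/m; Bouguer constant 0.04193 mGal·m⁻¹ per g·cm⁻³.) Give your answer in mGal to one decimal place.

Bouguer slab correction = 0.04193 × 2.42 × 2056.6 = 208.7 mGal

208.7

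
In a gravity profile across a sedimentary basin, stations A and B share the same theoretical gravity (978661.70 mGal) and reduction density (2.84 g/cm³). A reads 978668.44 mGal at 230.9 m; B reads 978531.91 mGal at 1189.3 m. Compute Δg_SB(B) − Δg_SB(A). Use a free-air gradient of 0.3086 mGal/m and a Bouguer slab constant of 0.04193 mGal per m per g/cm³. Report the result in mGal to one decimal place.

Δg_SB(A) = 978668.44 − 978661.70 + 0.3086×230.9 − 0.04193×2.84×230.9 = 50.50 mGal
Δg_SB(B) = 978531.91 − 978661.70 + 0.3086×1189.3 − 0.04193×2.84×1189.3 = 95.60 mGal
Difference = 95.60 − (50.50) = 45.10 mGal

45.1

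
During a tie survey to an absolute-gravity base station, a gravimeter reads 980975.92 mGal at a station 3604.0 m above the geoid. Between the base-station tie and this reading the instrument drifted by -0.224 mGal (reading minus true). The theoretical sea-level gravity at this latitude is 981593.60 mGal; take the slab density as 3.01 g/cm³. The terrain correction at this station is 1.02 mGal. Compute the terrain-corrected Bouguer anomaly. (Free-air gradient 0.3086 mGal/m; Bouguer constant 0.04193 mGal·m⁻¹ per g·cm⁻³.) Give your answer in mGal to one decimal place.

Drift-corrected reading = 980975.92 − (-0.224) = 980976.144 mGal
Free-air correction = 0.3086 × 3604.0 = 1112.19 mGal
Free-air anomaly = 980976.144 − 981593.60 + (1112.19) = 494.734 mGal
Bouguer slab correction = 0.04193 × 3.01 × 3604.0 = 454.86 mGal
Simple Bouguer anomaly = 494.734 − (454.86) = 39.874 mGal
Complete Bouguer anomaly = 39.874 + 1.02 = 40.894 mGal

40.9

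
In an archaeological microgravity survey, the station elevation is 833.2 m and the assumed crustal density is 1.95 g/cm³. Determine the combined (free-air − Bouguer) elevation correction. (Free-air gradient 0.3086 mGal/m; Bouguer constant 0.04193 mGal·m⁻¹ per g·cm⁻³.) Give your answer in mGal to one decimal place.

189.0

Combined gradient = 0.3086 − 0.04193 × 1.95 = 0.2268365 mGal/m
Combined elevation correction = 0.2268365 × 833.2 = 189.0 mGal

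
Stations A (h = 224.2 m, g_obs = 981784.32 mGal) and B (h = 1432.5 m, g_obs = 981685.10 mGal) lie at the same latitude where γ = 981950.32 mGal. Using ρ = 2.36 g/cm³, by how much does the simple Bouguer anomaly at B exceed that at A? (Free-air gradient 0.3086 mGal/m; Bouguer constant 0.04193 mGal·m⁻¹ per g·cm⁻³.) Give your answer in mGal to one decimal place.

Δg_SB(A) = 981784.32 − 981950.32 + 0.3086×224.2 − 0.04193×2.36×224.2 = -119.00 mGal
Δg_SB(B) = 981685.10 − 981950.32 + 0.3086×1432.5 − 0.04193×2.36×1432.5 = 35.10 mGal
Difference = 35.10 − (-119.00) = 154.10 mGal

154.1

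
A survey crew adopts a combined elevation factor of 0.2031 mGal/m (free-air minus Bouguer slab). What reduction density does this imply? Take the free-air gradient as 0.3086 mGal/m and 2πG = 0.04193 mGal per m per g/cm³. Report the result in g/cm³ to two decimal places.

0.2031 = 0.3086 − 0.04193 × ρ
ρ = (0.3086 − 0.2031) / 0.04193 = 2.52 g/cm³

2.52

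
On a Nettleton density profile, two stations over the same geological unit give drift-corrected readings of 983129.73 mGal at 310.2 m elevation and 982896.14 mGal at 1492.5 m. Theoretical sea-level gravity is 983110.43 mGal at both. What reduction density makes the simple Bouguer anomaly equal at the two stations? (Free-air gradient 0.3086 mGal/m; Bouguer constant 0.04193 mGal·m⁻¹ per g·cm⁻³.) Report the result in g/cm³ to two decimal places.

2.65

Δg_obs = 982896.14 − 983129.73 = -233.59 mGal over Δh = 1492.5 − 310.2 = 1182.3 m
Equal Bouguer anomalies ⇒ Δg_obs + (0.3086 − 0.04193ρ)·Δh = 0
0.3086 − 0.04193ρ = −Δg_obs/Δh = 0.19757
ρ = (0.3086 − 0.19757) / 0.04193 = 2.65 g/cm³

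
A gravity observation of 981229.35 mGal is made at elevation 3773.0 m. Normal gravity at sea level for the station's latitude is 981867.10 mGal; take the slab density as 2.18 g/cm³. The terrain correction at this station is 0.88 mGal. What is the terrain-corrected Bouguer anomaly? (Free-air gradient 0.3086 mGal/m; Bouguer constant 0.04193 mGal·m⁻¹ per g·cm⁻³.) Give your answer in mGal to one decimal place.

Free-air correction = 0.3086 × 3773.0 = 1164.35 mGal
Free-air anomaly = 981229.35 − 981867.10 + (1164.35) = 526.60 mGal
Bouguer slab correction = 0.04193 × 2.18 × 3773.0 = 344.88 mGal
Simple Bouguer anomaly = 526.60 − (344.88) = 181.72 mGal
Complete Bouguer anomaly = 181.72 + 0.88 = 182.60 mGal

182.6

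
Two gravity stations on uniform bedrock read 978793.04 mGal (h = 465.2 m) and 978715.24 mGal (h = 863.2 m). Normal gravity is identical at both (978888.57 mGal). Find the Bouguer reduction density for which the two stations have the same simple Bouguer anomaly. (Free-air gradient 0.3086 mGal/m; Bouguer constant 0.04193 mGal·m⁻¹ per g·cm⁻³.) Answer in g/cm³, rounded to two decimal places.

Δg_obs = 978715.24 − 978793.04 = -77.80 mGal over Δh = 863.2 − 465.2 = 398.0 m
Equal Bouguer anomalies ⇒ Δg_obs + (0.3086 − 0.04193ρ)·Δh = 0
0.3086 − 0.04193ρ = −Δg_obs/Δh = 0.19548
ρ = (0.3086 − 0.19548) / 0.04193 = 2.70 g/cm³

2.70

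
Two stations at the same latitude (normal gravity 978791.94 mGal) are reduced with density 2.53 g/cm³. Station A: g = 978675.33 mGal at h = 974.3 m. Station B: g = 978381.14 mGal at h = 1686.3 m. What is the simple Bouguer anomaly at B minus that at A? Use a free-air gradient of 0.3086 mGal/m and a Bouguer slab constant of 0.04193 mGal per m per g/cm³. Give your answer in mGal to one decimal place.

Δg_SB(A) = 978675.33 − 978791.94 + 0.3086×974.3 − 0.04193×2.53×974.3 = 80.70 mGal
Δg_SB(B) = 978381.14 − 978791.94 + 0.3086×1686.3 − 0.04193×2.53×1686.3 = -69.30 mGal
Difference = -69.30 − (80.70) = -150.00 mGal

-150.0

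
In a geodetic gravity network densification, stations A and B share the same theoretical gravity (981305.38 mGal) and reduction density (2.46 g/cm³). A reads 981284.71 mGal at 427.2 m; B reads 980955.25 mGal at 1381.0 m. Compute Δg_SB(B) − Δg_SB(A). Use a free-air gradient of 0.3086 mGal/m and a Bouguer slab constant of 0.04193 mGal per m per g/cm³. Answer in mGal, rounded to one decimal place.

-133.5

Δg_SB(A) = 981284.71 − 981305.38 + 0.3086×427.2 − 0.04193×2.46×427.2 = 67.10 mGal
Δg_SB(B) = 980955.25 − 981305.38 + 0.3086×1381.0 − 0.04193×2.46×1381.0 = -66.40 mGal
Difference = -66.40 − (67.10) = -133.50 mGal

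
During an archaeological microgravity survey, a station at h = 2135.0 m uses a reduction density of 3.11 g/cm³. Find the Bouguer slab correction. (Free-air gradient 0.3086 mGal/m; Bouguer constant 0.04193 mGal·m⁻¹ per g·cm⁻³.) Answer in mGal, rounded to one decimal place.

278.4

Bouguer slab correction = 0.04193 × 3.11 × 2135.0 = 278.4 mGal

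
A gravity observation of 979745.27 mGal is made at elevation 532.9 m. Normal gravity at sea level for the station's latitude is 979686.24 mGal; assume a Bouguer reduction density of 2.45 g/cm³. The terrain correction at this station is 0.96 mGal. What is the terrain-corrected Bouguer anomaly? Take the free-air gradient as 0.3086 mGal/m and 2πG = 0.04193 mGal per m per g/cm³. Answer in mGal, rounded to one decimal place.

169.7

Free-air correction = 0.3086 × 532.9 = 164.45 mGal
Free-air anomaly = 979745.27 − 979686.24 + (164.45) = 223.48 mGal
Bouguer slab correction = 0.04193 × 2.45 × 532.9 = 54.74 mGal
Simple Bouguer anomaly = 223.48 − (54.74) = 168.74 mGal
Complete Bouguer anomaly = 168.74 + 0.96 = 169.70 mGal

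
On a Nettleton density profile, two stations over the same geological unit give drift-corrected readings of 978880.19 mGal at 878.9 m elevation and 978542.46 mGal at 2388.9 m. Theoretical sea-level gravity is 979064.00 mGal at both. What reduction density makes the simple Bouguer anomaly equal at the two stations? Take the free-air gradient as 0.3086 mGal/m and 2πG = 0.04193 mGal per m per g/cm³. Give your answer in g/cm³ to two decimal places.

Δg_obs = 978542.46 − 978880.19 = -337.73 mGal over Δh = 2388.9 − 878.9 = 1510.0 m
Equal Bouguer anomalies ⇒ Δg_obs + (0.3086 − 0.04193ρ)·Δh = 0
0.3086 − 0.04193ρ = −Δg_obs/Δh = 0.22366
ρ = (0.3086 − 0.22366) / 0.04193 = 2.03 g/cm³

2.03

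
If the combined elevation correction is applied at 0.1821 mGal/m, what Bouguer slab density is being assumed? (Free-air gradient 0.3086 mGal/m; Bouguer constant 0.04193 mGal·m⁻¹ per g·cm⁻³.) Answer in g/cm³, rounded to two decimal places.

0.1821 = 0.3086 − 0.04193 × ρ
ρ = (0.3086 − 0.1821) / 0.04193 = 3.02 g/cm³

3.02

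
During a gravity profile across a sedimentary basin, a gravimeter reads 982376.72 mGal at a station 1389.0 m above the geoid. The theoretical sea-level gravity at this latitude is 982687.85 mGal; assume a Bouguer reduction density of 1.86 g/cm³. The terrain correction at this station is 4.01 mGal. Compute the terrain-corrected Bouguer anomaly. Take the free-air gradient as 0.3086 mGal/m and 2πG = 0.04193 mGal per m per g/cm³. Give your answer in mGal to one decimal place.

13.2

Free-air correction = 0.3086 × 1389.0 = 428.65 mGal
Free-air anomaly = 982376.72 − 982687.85 + (428.65) = 117.52 mGal
Bouguer slab correction = 0.04193 × 1.86 × 1389.0 = 108.33 mGal
Simple Bouguer anomaly = 117.52 − (108.33) = 9.19 mGal
Complete Bouguer anomaly = 9.19 + 4.01 = 13.20 mGal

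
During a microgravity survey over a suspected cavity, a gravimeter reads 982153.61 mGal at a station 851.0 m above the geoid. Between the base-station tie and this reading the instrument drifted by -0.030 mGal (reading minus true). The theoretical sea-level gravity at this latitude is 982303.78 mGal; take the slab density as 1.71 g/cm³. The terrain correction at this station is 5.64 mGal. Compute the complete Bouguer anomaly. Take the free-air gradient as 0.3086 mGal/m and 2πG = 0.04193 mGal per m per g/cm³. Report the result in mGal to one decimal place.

57.1

Drift-corrected reading = 982153.61 − (-0.030) = 982153.640 mGal
Free-air correction = 0.3086 × 851.0 = 262.62 mGal
Free-air anomaly = 982153.640 − 982303.78 + (262.62) = 112.480 mGal
Bouguer slab correction = 0.04193 × 1.71 × 851.0 = 61.02 mGal
Simple Bouguer anomaly = 112.480 − (61.02) = 51.460 mGal
Complete Bouguer anomaly = 51.460 + 5.64 = 57.100 mGal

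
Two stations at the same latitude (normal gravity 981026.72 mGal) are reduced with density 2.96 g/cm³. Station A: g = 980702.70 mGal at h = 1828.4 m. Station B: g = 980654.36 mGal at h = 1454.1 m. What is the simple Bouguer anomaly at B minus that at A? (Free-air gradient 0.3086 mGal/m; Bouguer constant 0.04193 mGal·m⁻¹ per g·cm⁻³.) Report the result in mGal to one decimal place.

Δg_SB(A) = 980702.70 − 981026.72 + 0.3086×1828.4 − 0.04193×2.96×1828.4 = 13.30 mGal
Δg_SB(B) = 980654.36 − 981026.72 + 0.3086×1454.1 − 0.04193×2.96×1454.1 = -104.10 mGal
Difference = -104.10 − (13.30) = -117.40 mGal

-117.4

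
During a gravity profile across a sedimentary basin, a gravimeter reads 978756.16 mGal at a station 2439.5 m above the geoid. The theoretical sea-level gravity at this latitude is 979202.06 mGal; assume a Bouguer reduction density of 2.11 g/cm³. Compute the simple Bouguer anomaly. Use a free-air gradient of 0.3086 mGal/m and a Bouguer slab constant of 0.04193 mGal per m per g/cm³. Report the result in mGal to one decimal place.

91.1

Free-air correction = 0.3086 × 2439.5 = 752.83 mGal
Free-air anomaly = 978756.16 − 979202.06 + (752.83) = 306.93 mGal
Bouguer slab correction = 0.04193 × 2.11 × 2439.5 = 215.83 mGal
Simple Bouguer anomaly = 306.93 − (215.83) = 91.10 mGal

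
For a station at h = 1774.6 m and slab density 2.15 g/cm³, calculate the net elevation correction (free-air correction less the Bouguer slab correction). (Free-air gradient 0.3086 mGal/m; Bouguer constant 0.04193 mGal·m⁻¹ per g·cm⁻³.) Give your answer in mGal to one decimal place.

387.7

Combined gradient = 0.3086 − 0.04193 × 2.15 = 0.2184505 mGal/m
Combined elevation correction = 0.2184505 × 1774.6 = 387.7 mGal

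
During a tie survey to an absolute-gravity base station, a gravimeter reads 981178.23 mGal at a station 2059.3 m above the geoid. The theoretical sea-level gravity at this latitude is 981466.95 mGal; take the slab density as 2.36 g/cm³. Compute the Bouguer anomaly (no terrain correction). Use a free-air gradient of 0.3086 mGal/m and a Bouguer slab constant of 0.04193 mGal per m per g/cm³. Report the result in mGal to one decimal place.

143.0

Free-air correction = 0.3086 × 2059.3 = 635.50 mGal
Free-air anomaly = 981178.23 − 981466.95 + (635.50) = 346.78 mGal
Bouguer slab correction = 0.04193 × 2.36 × 2059.3 = 203.78 mGal
Simple Bouguer anomaly = 346.78 − (203.78) = 143.00 mGal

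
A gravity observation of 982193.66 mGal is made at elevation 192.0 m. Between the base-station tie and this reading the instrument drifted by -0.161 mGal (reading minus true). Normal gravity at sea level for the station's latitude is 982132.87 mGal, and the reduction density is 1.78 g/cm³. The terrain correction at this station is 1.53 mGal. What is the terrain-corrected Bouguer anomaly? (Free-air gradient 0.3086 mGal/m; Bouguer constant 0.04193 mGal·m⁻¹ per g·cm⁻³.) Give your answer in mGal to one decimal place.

Drift-corrected reading = 982193.66 − (-0.161) = 982193.821 mGal
Free-air correction = 0.3086 × 192.0 = 59.25 mGal
Free-air anomaly = 982193.821 − 982132.87 + (59.25) = 120.201 mGal
Bouguer slab correction = 0.04193 × 1.78 × 192.0 = 14.33 mGal
Simple Bouguer anomaly = 120.201 − (14.33) = 105.871 mGal
Complete Bouguer anomaly = 105.871 + 1.53 = 107.401 mGal

107.4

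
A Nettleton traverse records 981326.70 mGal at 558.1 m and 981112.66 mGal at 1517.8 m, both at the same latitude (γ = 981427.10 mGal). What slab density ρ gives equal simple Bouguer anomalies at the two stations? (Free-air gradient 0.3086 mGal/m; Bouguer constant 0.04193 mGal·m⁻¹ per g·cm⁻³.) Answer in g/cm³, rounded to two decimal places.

Δg_obs = 981112.66 − 981326.70 = -214.04 mGal over Δh = 1517.8 − 558.1 = 959.7 m
Equal Bouguer anomalies ⇒ Δg_obs + (0.3086 − 0.04193ρ)·Δh = 0
0.3086 − 0.04193ρ = −Δg_obs/Δh = 0.22303
ρ = (0.3086 − 0.22303) / 0.04193 = 2.04 g/cm³

2.04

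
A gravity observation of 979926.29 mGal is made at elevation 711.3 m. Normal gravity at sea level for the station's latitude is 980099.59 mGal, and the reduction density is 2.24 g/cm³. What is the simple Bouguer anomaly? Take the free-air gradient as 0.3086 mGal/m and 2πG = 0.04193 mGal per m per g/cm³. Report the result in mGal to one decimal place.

Free-air correction = 0.3086 × 711.3 = 219.51 mGal
Free-air anomaly = 979926.29 − 980099.59 + (219.51) = 46.21 mGal
Bouguer slab correction = 0.04193 × 2.24 × 711.3 = 66.81 mGal
Simple Bouguer anomaly = 46.21 − (66.81) = -20.60 mGal

-20.6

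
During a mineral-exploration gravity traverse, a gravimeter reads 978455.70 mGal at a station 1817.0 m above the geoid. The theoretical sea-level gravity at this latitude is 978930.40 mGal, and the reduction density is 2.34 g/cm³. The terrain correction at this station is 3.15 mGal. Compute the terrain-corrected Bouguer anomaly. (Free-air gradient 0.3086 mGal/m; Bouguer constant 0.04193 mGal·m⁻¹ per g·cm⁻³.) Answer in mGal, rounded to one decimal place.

-89.1

Free-air correction = 0.3086 × 1817.0 = 560.73 mGal
Free-air anomaly = 978455.70 − 978930.40 + (560.73) = 86.03 mGal
Bouguer slab correction = 0.04193 × 2.34 × 1817.0 = 178.28 mGal
Simple Bouguer anomaly = 86.03 − (178.28) = -92.25 mGal
Complete Bouguer anomaly = -92.25 + 3.15 = -89.10 mGal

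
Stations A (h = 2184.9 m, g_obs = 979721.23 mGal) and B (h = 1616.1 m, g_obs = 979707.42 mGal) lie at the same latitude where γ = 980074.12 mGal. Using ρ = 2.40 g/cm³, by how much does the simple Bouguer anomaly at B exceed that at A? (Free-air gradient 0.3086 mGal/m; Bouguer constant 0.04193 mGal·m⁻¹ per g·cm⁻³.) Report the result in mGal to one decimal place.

Δg_SB(A) = 979721.23 − 980074.12 + 0.3086×2184.9 − 0.04193×2.40×2184.9 = 101.50 mGal
Δg_SB(B) = 979707.42 − 980074.12 + 0.3086×1616.1 − 0.04193×2.40×1616.1 = -30.60 mGal
Difference = -30.60 − (101.50) = -132.10 mGal

-132.1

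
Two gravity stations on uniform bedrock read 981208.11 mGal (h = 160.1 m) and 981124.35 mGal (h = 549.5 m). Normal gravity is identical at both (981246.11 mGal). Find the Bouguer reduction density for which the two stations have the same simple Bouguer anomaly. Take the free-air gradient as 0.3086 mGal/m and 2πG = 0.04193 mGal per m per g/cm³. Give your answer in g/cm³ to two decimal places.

Δg_obs = 981124.35 − 981208.11 = -83.76 mGal over Δh = 549.5 − 160.1 = 389.4 m
Equal Bouguer anomalies ⇒ Δg_obs + (0.3086 − 0.04193ρ)·Δh = 0
0.3086 − 0.04193ρ = −Δg_obs/Δh = 0.21510
ρ = (0.3086 − 0.21510) / 0.04193 = 2.23 g/cm³

2.23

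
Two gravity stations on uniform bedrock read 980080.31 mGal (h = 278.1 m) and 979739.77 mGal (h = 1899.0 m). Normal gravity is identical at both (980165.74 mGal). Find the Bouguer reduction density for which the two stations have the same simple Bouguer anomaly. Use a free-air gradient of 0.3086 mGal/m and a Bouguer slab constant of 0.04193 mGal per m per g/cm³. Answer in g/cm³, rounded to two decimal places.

2.35

Δg_obs = 979739.77 − 980080.31 = -340.54 mGal over Δh = 1899.0 − 278.1 = 1620.9 m
Equal Bouguer anomalies ⇒ Δg_obs + (0.3086 − 0.04193ρ)·Δh = 0
0.3086 − 0.04193ρ = −Δg_obs/Δh = 0.21009
ρ = (0.3086 − 0.21009) / 0.04193 = 2.35 g/cm³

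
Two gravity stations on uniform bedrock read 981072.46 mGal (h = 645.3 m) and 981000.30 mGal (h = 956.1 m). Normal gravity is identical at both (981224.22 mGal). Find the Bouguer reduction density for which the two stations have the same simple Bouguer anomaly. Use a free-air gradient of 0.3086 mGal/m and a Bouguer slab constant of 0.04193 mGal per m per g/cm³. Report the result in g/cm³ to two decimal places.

1.82

Δg_obs = 981000.30 − 981072.46 = -72.16 mGal over Δh = 956.1 − 645.3 = 310.8 m
Equal Bouguer anomalies ⇒ Δg_obs + (0.3086 − 0.04193ρ)·Δh = 0
0.3086 − 0.04193ρ = −Δg_obs/Δh = 0.23218
ρ = (0.3086 − 0.23218) / 0.04193 = 1.82 g/cm³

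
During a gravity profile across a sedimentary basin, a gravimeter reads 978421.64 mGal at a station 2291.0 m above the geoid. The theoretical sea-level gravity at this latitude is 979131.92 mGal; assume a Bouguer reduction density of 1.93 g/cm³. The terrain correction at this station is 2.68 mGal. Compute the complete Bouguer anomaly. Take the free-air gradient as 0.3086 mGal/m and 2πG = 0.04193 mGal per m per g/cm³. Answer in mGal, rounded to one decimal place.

-186.0

Free-air correction = 0.3086 × 2291.0 = 707.00 mGal
Free-air anomaly = 978421.64 − 979131.92 + (707.00) = -3.28 mGal
Bouguer slab correction = 0.04193 × 1.93 × 2291.0 = 185.40 mGal
Simple Bouguer anomaly = -3.28 − (185.40) = -188.68 mGal
Complete Bouguer anomaly = -188.68 + 2.68 = -186.00 mGal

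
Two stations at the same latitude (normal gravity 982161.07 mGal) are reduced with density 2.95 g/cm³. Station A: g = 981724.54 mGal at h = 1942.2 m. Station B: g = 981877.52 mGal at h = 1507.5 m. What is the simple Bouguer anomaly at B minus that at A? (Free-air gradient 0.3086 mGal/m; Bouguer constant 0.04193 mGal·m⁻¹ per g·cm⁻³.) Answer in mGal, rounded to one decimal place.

Δg_SB(A) = 981724.54 − 982161.07 + 0.3086×1942.2 − 0.04193×2.95×1942.2 = -77.40 mGal
Δg_SB(B) = 981877.52 − 982161.07 + 0.3086×1507.5 − 0.04193×2.95×1507.5 = -4.80 mGal
Difference = -4.80 − (-77.40) = 72.60 mGal

72.6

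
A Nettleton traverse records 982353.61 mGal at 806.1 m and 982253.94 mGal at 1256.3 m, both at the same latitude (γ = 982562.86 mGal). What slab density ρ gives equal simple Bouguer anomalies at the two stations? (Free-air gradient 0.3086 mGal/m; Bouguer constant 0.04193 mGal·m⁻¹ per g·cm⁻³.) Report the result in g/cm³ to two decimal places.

2.08

Δg_obs = 982253.94 − 982353.61 = -99.67 mGal over Δh = 1256.3 − 806.1 = 450.2 m
Equal Bouguer anomalies ⇒ Δg_obs + (0.3086 − 0.04193ρ)·Δh = 0
0.3086 − 0.04193ρ = −Δg_obs/Δh = 0.22139
ρ = (0.3086 − 0.22139) / 0.04193 = 2.08 g/cm³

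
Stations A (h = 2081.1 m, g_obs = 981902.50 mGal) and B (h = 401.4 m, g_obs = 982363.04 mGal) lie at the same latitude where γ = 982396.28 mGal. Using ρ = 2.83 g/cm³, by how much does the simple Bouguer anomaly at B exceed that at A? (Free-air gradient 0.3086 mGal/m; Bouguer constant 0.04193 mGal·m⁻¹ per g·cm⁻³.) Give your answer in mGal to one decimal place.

Δg_SB(A) = 981902.50 − 982396.28 + 0.3086×2081.1 − 0.04193×2.83×2081.1 = -98.50 mGal
Δg_SB(B) = 982363.04 − 982396.28 + 0.3086×401.4 − 0.04193×2.83×401.4 = 43.00 mGal
Difference = 43.00 − (-98.50) = 141.50 mGal

141.5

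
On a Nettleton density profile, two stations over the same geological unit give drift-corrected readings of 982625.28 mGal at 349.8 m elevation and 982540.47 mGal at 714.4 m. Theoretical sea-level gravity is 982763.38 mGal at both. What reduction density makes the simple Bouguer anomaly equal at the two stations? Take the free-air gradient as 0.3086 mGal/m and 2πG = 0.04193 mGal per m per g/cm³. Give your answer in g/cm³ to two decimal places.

1.81

Δg_obs = 982540.47 − 982625.28 = -84.81 mGal over Δh = 714.4 − 349.8 = 364.6 m
Equal Bouguer anomalies ⇒ Δg_obs + (0.3086 − 0.04193ρ)·Δh = 0
0.3086 − 0.04193ρ = −Δg_obs/Δh = 0.23261
ρ = (0.3086 − 0.23261) / 0.04193 = 1.81 g/cm³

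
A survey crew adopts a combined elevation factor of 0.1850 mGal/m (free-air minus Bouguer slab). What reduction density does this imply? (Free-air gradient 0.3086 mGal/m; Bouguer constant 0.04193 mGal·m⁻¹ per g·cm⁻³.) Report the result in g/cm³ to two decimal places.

2.95

0.1850 = 0.3086 − 0.04193 × ρ
ρ = (0.3086 − 0.1850) / 0.04193 = 2.95 g/cm³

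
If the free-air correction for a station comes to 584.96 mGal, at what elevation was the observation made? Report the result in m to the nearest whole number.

h = 584.96 / 0.3086 = 1895.53 m

1896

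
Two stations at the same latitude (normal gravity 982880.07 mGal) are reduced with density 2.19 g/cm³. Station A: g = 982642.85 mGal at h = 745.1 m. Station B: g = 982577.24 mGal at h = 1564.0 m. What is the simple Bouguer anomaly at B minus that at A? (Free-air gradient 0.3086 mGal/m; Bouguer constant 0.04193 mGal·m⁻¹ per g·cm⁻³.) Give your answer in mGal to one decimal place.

Δg_SB(A) = 982642.85 − 982880.07 + 0.3086×745.1 − 0.04193×2.19×745.1 = -75.70 mGal
Δg_SB(B) = 982577.24 − 982880.07 + 0.3086×1564.0 − 0.04193×2.19×1564.0 = 36.20 mGal
Difference = 36.20 − (-75.70) = 111.90 mGal

111.9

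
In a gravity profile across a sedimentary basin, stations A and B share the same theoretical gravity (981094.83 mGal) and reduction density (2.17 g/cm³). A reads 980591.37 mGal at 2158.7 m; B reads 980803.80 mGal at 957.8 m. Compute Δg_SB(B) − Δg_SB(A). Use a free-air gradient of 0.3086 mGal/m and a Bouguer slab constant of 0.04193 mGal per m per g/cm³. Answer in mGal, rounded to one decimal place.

Δg_SB(A) = 980591.37 − 981094.83 + 0.3086×2158.7 − 0.04193×2.17×2158.7 = -33.70 mGal
Δg_SB(B) = 980803.80 − 981094.83 + 0.3086×957.8 − 0.04193×2.17×957.8 = -82.60 mGal
Difference = -82.60 − (-33.70) = -48.90 mGal

-48.9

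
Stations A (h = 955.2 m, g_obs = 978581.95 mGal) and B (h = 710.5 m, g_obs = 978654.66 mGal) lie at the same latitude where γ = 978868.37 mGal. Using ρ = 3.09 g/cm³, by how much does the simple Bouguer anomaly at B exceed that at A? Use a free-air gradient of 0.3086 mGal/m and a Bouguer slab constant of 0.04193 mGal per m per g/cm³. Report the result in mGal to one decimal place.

Δg_SB(A) = 978581.95 − 978868.37 + 0.3086×955.2 − 0.04193×3.09×955.2 = -115.40 mGal
Δg_SB(B) = 978654.66 − 978868.37 + 0.3086×710.5 − 0.04193×3.09×710.5 = -86.50 mGal
Difference = -86.50 − (-115.40) = 28.90 mGal

28.9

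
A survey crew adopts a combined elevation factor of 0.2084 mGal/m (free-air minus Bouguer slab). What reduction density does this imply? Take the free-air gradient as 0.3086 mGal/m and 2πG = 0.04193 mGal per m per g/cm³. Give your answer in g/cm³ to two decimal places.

2.39

0.2084 = 0.3086 − 0.04193 × ρ
ρ = (0.3086 − 0.2084) / 0.04193 = 2.39 g/cm³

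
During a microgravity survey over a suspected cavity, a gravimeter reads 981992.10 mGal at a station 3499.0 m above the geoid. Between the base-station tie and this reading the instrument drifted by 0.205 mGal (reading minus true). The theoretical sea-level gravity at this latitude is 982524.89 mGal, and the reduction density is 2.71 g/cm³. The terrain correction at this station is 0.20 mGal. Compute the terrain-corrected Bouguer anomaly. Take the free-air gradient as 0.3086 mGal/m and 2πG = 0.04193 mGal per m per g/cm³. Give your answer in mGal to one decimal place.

149.4

Drift-corrected reading = 981992.10 − (0.205) = 981991.895 mGal
Free-air correction = 0.3086 × 3499.0 = 1079.79 mGal
Free-air anomaly = 981991.895 − 982524.89 + (1079.79) = 546.795 mGal
Bouguer slab correction = 0.04193 × 2.71 × 3499.0 = 397.59 mGal
Simple Bouguer anomaly = 546.795 − (397.59) = 149.205 mGal
Complete Bouguer anomaly = 149.205 + 0.20 = 149.405 mGal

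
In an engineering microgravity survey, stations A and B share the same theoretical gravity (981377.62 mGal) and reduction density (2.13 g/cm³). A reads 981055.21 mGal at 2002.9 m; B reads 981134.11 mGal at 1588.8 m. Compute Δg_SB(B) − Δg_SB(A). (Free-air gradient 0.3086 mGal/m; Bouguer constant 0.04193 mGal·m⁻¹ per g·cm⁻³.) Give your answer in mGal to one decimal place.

Δg_SB(A) = 981055.21 − 981377.62 + 0.3086×2002.9 − 0.04193×2.13×2002.9 = 116.80 mGal
Δg_SB(B) = 981134.11 − 981377.62 + 0.3086×1588.8 − 0.04193×2.13×1588.8 = 104.90 mGal
Difference = 104.90 − (116.80) = -11.90 mGal

-11.9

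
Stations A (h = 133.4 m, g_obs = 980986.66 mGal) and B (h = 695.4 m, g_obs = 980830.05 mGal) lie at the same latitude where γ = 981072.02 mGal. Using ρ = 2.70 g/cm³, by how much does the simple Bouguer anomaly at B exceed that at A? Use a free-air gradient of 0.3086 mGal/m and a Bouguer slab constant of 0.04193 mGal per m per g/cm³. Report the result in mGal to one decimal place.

Δg_SB(A) = 980986.66 − 981072.02 + 0.3086×133.4 − 0.04193×2.70×133.4 = -59.30 mGal
Δg_SB(B) = 980830.05 − 981072.02 + 0.3086×695.4 − 0.04193×2.70×695.4 = -106.10 mGal
Difference = -106.10 − (-59.30) = -46.80 mGal

-46.8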